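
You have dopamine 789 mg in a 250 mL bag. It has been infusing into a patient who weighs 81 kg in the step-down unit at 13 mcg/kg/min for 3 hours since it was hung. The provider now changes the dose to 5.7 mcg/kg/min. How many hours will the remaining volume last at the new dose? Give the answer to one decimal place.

Initial rate:
Dose = 13 mcg/kg/min × 81 kg = 1053 mcg/min
1053 mcg/min × 60 min/hr = 63180 mcg/hr
Concentration = 789 mg ÷ 250 mL = 3.156 mg/mL = 3156 mcg/mL
Rate = 63180 mcg/hr ÷ 3156 mcg/mL = 20.01901 mL/hr
Volume infused so far = 20.01901 mL/hr × 3 hr = 60.05703 mL
Volume remaining = 250 − 60.05703 = 189.943 mL
New rate:
Dose = 5.7 mcg/kg/min × 81 kg = 461.7 mcg/min
461.7 mcg/min × 60 min/hr = 27702 mcg/hr
Rate = 27702 mcg/hr ÷ 3156 mcg/mL = 8.777567 mL/hr
Time remaining = 189.943 mL ÷ 8.777567 mL/hr = 21.63959 hr

21.6 hours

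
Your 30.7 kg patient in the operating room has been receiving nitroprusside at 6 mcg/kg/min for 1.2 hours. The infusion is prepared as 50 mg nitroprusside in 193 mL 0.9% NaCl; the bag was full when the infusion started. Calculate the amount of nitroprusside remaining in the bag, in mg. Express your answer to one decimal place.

Dose = 6 mcg/kg/min × 30.7 kg = 184.2 mcg/min
184.2 mcg/min × 60 min/hr = 11052 mcg/hr
Concentration = 50 mg ÷ 193 mL = 0.2590674 mg/mL = 259.0674 mcg/mL
Rate = 11052 mcg/hr ÷ 259.0674 mcg/mL = 42.66072 mL/hr
Volume infused = 42.66072 mL/hr × 1.2 hr = 51.19286 mL
Volume remaining = 193 − 51.19286 = 141.8071 mL
Drug remaining = 141.8071 mL × 259.0674 mcg/mL = 36737.6 mcg = 36.7376 mg

36.7 mg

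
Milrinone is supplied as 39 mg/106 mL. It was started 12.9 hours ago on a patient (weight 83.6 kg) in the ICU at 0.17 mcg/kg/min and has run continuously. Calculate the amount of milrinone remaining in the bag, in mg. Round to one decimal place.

28.0 mg

Dose = 0.17 mcg/kg/min × 83.6 kg = 14.212 mcg/min
14.212 mcg/min × 60 min/hr = 852.72 mcg/hr
Concentration = 39 mg ÷ 106 mL = 0.3679245 mg/mL = 367.9245 mcg/mL
Rate = 852.72 mcg/hr ÷ 367.9245 mcg/mL = 2.317649 mL/hr
Volume infused = 2.317649 mL/hr × 12.9 hr = 29.89768 mL
Volume remaining = 106 − 29.89768 = 76.10232 mL
Drug remaining = 76.10232 mL × 367.9245 mcg/mL = 27999.91 mcg = 27.99991 mg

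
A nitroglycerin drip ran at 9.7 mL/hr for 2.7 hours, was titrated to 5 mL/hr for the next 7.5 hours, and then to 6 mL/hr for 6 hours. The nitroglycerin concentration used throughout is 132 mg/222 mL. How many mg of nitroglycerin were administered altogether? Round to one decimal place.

Concentration = 132 mg ÷ 222 mL = 0.5945946 mg/mL
Stage 1: 9.7 mL/hr × 2.7 hr = 26.19 mL → 26.19 mL × 0.5945946 mg/mL = 15.57243 mg
Stage 2: 5 mL/hr × 7.5 hr = 37.5 mL → 37.5 mL × 0.5945946 mg/mL = 22.2973 mg
Stage 3: 6 mL/hr × 6 hr = 36 mL → 36 mL × 0.5945946 mg/mL = 21.40541 mg
Total = 15.57243 + 22.2973 + 21.40541 = 59.27514 mg

59.3 mg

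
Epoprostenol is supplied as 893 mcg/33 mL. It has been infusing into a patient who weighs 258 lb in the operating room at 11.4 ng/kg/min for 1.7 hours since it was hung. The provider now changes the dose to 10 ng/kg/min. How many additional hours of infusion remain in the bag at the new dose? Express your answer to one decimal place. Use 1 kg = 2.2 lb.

10.8 hours

Initial rate:
Weight = 258 lb ÷ 2.2 lb/kg = 117.2727 kg
Dose = 11.4 ng/kg/min × 117.2727 kg = 1336.909 ng/min
1336.909 ng/min × 60 min/hr = 80214.55 ng/hr
Concentration = 893 mcg ÷ 33 mL = 27.06061 mcg/mL = 27060.61 ng/mL
Rate = 80214.55 ng/hr ÷ 27060.61 ng/mL = 2.964255 mL/hr
Volume infused so far = 2.964255 mL/hr × 1.7 hr = 5.039234 mL
Volume remaining = 33 − 5.039234 = 27.96077 mL
New rate:
Dose = 10 ng/kg/min × 117.2727 kg = 1172.727 ng/min
1172.727 ng/min × 60 min/hr = 70363.64 ng/hr
Rate = 70363.64 ng/hr ÷ 27060.61 ng/mL = 2.600224 mL/hr
Time remaining = 27.96077 mL ÷ 2.600224 mL/hr = 10.75321 hr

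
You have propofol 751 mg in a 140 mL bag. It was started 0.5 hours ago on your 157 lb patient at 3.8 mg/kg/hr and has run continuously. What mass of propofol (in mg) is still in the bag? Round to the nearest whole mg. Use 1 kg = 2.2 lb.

615 mg

Weight = 157 lb ÷ 2.2 lb/kg = 71.36364 kg
Dose = 3.8 mg/kg/hr × 71.36364 kg = 271.1818 mg/hr
Concentration = 751 mg ÷ 140 mL = 5.364286 mg/mL
Rate = 271.1818 mg/hr ÷ 5.364286 mg/mL = 50.5532 mL/hr
Volume infused = 50.5532 mL/hr × 0.5 hr = 25.2766 mL
Volume remaining = 140 − 25.2766 = 114.7234 mL
Drug remaining = 114.7234 mL × 5.364286 mg/mL = 615.4091 mg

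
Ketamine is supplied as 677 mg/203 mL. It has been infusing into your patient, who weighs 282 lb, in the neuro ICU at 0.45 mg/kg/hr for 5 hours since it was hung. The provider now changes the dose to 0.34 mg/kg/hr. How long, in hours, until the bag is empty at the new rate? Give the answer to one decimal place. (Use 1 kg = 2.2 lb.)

8.9 hours

Initial rate:
Weight = 282 lb ÷ 2.2 lb/kg = 128.1818 kg
Dose = 0.45 mg/kg/hr × 128.1818 kg = 57.68182 mg/hr
Concentration = 677 mg ÷ 203 mL = 3.334975 mg/mL
Rate = 57.68182 mg/hr ÷ 3.334975 mg/mL = 17.29603 mL/hr
Volume infused so far = 17.29603 mL/hr × 5 hr = 86.48013 mL
Volume remaining = 203 − 86.48013 = 116.5199 mL
New rate:
Dose = 0.34 mg/kg/hr × 128.1818 kg = 43.58182 mg/hr
Rate = 43.58182 mg/hr ÷ 3.334975 mg/mL = 13.06811 mL/hr
Time remaining = 116.5199 mL ÷ 13.06811 mL/hr = 8.916354 hr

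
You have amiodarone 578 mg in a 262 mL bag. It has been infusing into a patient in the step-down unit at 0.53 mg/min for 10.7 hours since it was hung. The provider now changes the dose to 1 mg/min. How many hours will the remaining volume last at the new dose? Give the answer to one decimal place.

Initial rate:
0.53 mg/min × 60 min/hr = 31.8 mg/hr
Concentration = 578 mg ÷ 262 mL = 2.206107 mg/mL
Rate = 31.8 mg/hr ÷ 2.206107 mg/mL = 14.41453 mL/hr
Volume infused so far = 14.41453 mL/hr × 10.7 hr = 154.2355 mL
Volume remaining = 262 − 154.2355 = 107.7645 mL
New rate:
1 mg/min × 60 min/hr = 60 mg/hr
Rate = 60 mg/hr ÷ 2.206107 mg/mL = 27.19723 mL/hr
Time remaining = 107.7645 mL ÷ 27.19723 mL/hr = 3.962333 hr

4.0 hours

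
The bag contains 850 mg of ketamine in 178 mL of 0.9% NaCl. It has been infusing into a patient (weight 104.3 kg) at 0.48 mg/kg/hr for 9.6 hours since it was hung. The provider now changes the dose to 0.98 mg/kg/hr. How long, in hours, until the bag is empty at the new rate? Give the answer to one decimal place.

Initial rate:
Dose = 0.48 mg/kg/hr × 104.3 kg = 50.064 mg/hr
Concentration = 850 mg ÷ 178 mL = 4.775281 mg/mL
Rate = 50.064 mg/hr ÷ 4.775281 mg/mL = 10.48399 mL/hr
Volume infused so far = 10.48399 mL/hr × 9.6 hr = 100.6463 mL
Volume remaining = 178 − 100.6463 = 77.35369 mL
New rate:
Dose = 0.98 mg/kg/hr × 104.3 kg = 102.214 mg/hr
Rate = 102.214 mg/hr ÷ 4.775281 mg/mL = 21.40481 mL/hr
Time remaining = 77.35369 mL ÷ 21.40481 mL/hr = 3.613845 hr

3.6 hours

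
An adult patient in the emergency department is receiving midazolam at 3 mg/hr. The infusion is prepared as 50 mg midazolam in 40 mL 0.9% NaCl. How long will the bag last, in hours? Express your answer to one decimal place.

16.7 hours

Concentration = 50 mg ÷ 40 mL = 1.25 mg/mL
Rate = 3 mg/hr ÷ 1.25 mg/mL = 2.4 mL/hr
Duration = 40 mL ÷ 2.4 mL/hr = 16.66667 hr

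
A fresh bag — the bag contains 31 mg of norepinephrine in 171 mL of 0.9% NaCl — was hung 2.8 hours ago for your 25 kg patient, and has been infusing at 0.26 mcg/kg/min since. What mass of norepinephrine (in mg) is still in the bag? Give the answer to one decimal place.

Dose = 0.26 mcg/kg/min × 25 kg = 6.5 mcg/min
6.5 mcg/min × 60 min/hr = 390 mcg/hr
Concentration = 31 mg ÷ 171 mL = 0.1812865 mg/mL = 181.2865 mcg/mL
Rate = 390 mcg/hr ÷ 181.2865 mcg/mL = 2.15129 mL/hr
Volume infused = 2.15129 mL/hr × 2.8 hr = 6.023613 mL
Volume remaining = 171 − 6.023613 = 164.9764 mL
Drug remaining = 164.9764 mL × 181.2865 mcg/mL = 29908 mcg = 29.908 mg

29.9 mg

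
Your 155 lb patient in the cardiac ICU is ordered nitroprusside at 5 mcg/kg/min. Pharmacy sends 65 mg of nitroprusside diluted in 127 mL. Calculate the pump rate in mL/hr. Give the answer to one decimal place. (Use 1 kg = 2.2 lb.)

Weight = 155 lb ÷ 2.2 lb/kg = 70.45455 kg
Dose = 5 mcg/kg/min × 70.45455 kg = 352.2727 mcg/min
352.2727 mcg/min × 60 min/hr = 21136.36 mcg/hr
Concentration = 65 mg ÷ 127 mL = 0.511811 mg/mL = 511.811 mcg/mL
Rate = 21136.36 mcg/hr ÷ 511.811 mcg/mL = 41.2972 mL/hr

41.3 mL/hr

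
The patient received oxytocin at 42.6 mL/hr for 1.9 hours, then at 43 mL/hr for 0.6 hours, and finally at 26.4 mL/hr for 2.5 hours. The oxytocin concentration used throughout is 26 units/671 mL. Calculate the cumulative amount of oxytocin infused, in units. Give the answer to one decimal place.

6.7 units

Concentration = 26 units ÷ 671 mL = 0.03874814 units/mL
Stage 1: 42.6 mL/hr × 1.9 hr = 80.94 mL → 80.94 mL × 0.03874814 units/mL = 3.136274 units
Stage 2: 43 mL/hr × 0.6 hr = 25.8 mL → 25.8 mL × 0.03874814 units/mL = 0.9997019 units
Stage 3: 26.4 mL/hr × 2.5 hr = 66 mL → 66 mL × 0.03874814 units/mL = 2.557377 units
Total = 3.136274 + 0.9997019 + 2.557377 = 6.693353 units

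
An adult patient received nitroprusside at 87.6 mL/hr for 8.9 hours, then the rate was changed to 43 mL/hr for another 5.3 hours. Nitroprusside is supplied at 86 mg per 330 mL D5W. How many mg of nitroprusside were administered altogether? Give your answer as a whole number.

263 mg

Concentration = 86 mg ÷ 330 mL = 0.2606061 mg/mL
Stage 1: 87.6 mL/hr × 8.9 hr = 779.64 mL → 779.64 mL × 0.2606061 mg/mL = 203.1789 mg
Stage 2: 43 mL/hr × 5.3 hr = 227.9 mL → 227.9 mL × 0.2606061 mg/mL = 59.39212 mg
Total = 203.1789 + 59.39212 = 262.571 mg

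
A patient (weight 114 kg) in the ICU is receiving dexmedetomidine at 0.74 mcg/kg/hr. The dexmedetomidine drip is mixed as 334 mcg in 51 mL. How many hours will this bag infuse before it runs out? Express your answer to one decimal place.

4.0 hours

Dose = 0.74 mcg/kg/hr × 114 kg = 84.36 mcg/hr
Concentration = 334 mcg ÷ 51 mL = 6.54902 mcg/mL
Rate = 84.36 mcg/hr ÷ 6.54902 mcg/mL = 12.88132 mL/hr
Duration = 51 mL ÷ 12.88132 mL/hr = 3.959222 hr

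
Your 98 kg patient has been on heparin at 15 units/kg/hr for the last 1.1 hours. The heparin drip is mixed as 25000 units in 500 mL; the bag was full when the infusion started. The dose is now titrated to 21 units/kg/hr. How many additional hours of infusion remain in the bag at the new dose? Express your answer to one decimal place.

11.4 hours

Initial rate:
Dose = 15 units/kg/hr × 98 kg = 1470 units/hr
Concentration = 25000 units ÷ 500 mL = 50 units/mL
Rate = 1470 units/hr ÷ 50 units/mL = 29.4 mL/hr
Volume infused so far = 29.4 mL/hr × 1.1 hr = 32.34 mL
Volume remaining = 500 − 32.34 = 467.66 mL
New rate:
Dose = 21 units/kg/hr × 98 kg = 2058 units/hr
Rate = 2058 units/hr ÷ 50 units/mL = 41.16 mL/hr
Time remaining = 467.66 mL ÷ 41.16 mL/hr = 11.362 hr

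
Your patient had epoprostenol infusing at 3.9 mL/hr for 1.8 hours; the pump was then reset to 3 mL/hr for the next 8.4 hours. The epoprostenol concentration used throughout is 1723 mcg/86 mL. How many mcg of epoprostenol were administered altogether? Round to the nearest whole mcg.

Concentration = 1723 mcg ÷ 86 mL = 20.03488 mcg/mL
Stage 1: 3.9 mL/hr × 1.8 hr = 7.02 mL → 7.02 mL × 20.03488 mcg/mL = 140.6449 mcg
Stage 2: 3 mL/hr × 8.4 hr = 25.2 mL → 25.2 mL × 20.03488 mcg/mL = 504.8791 mcg
Total = 140.6449 + 504.8791 = 645.524 mcg

646 mcg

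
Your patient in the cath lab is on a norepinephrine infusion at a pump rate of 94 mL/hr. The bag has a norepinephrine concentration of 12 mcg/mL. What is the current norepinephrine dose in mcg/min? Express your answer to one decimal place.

Drug rate = 94 mL/hr × 12 mcg/mL = 1128 mcg/hr
1128 mcg/hr ÷ 60 min/hr = 18.8 mcg/min

18.8 mcg/min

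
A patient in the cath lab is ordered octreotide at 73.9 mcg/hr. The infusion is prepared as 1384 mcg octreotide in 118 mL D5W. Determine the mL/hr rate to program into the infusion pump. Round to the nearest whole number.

6 mL/hr

Concentration = 1384 mcg ÷ 118 mL = 11.72881 mcg/mL
Rate = 73.9 mcg/hr ÷ 11.72881 mcg/mL = 6.300723 mL/hr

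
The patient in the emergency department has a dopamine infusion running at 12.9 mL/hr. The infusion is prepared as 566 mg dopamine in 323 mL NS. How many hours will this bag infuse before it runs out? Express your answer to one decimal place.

25.0 hours

Duration = 323 mL ÷ 12.9 mL/hr = 25.03876 hr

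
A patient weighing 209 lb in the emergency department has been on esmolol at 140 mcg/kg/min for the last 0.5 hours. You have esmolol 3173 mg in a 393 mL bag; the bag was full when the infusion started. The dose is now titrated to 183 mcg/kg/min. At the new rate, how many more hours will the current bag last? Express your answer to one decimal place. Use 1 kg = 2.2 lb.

2.7 hours

Initial rate:
Weight = 209 lb ÷ 2.2 lb/kg = 95 kg
Dose = 140 mcg/kg/min × 95 kg = 13300 mcg/min
13300 mcg/min × 60 min/hr = 798000 mcg/hr
Concentration = 3173 mg ÷ 393 mL = 8.073791 mg/mL = 8073.791 mcg/mL
Rate = 798000 mcg/hr ÷ 8073.791 mcg/mL = 98.83832 mL/hr
Volume infused so far = 98.83832 mL/hr × 0.5 hr = 49.41916 mL
Volume remaining = 393 − 49.41916 = 343.5808 mL
New rate:
Dose = 183 mcg/kg/min × 95 kg = 17385 mcg/min
17385 mcg/min × 60 min/hr = 1043100 mcg/hr
Rate = 1043100 mcg/hr ÷ 8073.791 mcg/mL = 129.1958 mL/hr
Time remaining = 343.5808 mL ÷ 129.1958 mL/hr = 2.659381 hr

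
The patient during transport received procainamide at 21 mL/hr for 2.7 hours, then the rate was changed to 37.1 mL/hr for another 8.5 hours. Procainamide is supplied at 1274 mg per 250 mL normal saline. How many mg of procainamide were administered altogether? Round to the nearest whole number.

Concentration = 1274 mg ÷ 250 mL = 5.096 mg/mL
Stage 1: 21 mL/hr × 2.7 hr = 56.7 mL → 56.7 mL × 5.096 mg/mL = 288.9432 mg
Stage 2: 37.1 mL/hr × 8.5 hr = 315.35 mL → 315.35 mL × 5.096 mg/mL = 1607.024 mg
Total = 288.9432 + 1607.024 = 1895.967 mg

1896 mg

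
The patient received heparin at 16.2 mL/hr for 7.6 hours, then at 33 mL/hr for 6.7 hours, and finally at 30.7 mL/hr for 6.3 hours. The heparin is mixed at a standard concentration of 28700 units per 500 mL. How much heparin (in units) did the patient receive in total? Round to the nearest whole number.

30860 units

Concentration = 28700 units ÷ 500 mL = 57.4 units/mL
Stage 1: 16.2 mL/hr × 7.6 hr = 123.12 mL → 123.12 mL × 57.4 units/mL = 7067.088 units
Stage 2: 33 mL/hr × 6.7 hr = 221.1 mL → 221.1 mL × 57.4 units/mL = 12691.14 units
Stage 3: 30.7 mL/hr × 6.3 hr = 193.41 mL → 193.41 mL × 57.4 units/mL = 11101.73 units
Total = 7067.088 + 12691.14 + 11101.73 = 30859.96 units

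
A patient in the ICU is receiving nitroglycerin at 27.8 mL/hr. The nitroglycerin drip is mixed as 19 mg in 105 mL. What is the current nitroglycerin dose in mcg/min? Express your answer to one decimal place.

83.8 mcg/min

Concentration = 19 mg ÷ 105 mL = 0.1809524 mg/mL = 180.9524 mcg/mL
Drug rate = 27.8 mL/hr × 180.9524 mcg/mL = 5030.476 mcg/hr
5030.476 mcg/hr ÷ 60 min/hr = 83.84127 mcg/min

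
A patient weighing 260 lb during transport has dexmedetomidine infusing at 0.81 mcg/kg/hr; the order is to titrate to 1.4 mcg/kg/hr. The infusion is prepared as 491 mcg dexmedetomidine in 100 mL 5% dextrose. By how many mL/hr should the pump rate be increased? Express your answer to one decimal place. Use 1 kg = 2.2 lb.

At the current dose:
Weight = 260 lb ÷ 2.2 lb/kg = 118.1818 kg
Dose = 0.81 mcg/kg/hr × 118.1818 kg = 95.72727 mcg/hr
Concentration = 491 mcg ÷ 100 mL = 4.91 mcg/mL
Rate = 95.72727 mcg/hr ÷ 4.91 mcg/mL = 19.49639 mL/hr
At the new dose:
Dose = 1.4 mcg/kg/hr × 118.1818 kg = 165.4545 mcg/hr
Rate = 165.4545 mcg/hr ÷ 4.91 mcg/mL = 33.69746 mL/hr
Change = 33.69746 − 19.49639 = 14.20107 mL/hr → 14.20107 mL/hr increase

14.2 mL/hr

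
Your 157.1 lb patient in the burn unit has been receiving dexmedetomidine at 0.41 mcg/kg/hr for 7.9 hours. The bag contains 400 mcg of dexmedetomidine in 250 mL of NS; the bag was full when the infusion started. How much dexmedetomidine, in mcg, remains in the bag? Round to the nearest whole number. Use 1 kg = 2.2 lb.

Weight = 157.1 lb ÷ 2.2 lb/kg = 71.40909 kg
Dose = 0.41 mcg/kg/hr × 71.40909 kg = 29.27773 mcg/hr
Concentration = 400 mcg ÷ 250 mL = 1.6 mcg/mL
Rate = 29.27773 mcg/hr ÷ 1.6 mcg/mL = 18.29858 mL/hr
Volume infused = 18.29858 mL/hr × 7.9 hr = 144.5588 mL
Volume remaining = 250 − 144.5588 = 105.4412 mL
Drug remaining = 105.4412 mL × 1.6 mcg/mL = 168.706 mcg

169 mcg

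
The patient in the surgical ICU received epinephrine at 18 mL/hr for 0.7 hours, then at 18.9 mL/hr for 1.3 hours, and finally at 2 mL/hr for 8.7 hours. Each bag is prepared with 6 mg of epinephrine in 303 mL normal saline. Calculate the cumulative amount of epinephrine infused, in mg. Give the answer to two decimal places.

1.08 mg

Concentration = 6 mg ÷ 303 mL = 0.01980198 mg/mL
Stage 1: 18 mL/hr × 0.7 hr = 12.6 mL → 12.6 mL × 0.01980198 mg/mL = 0.249505 mg
Stage 2: 18.9 mL/hr × 1.3 hr = 24.57 mL → 24.57 mL × 0.01980198 mg/mL = 0.4865347 mg
Stage 3: 2 mL/hr × 8.7 hr = 17.4 mL → 17.4 mL × 0.01980198 mg/mL = 0.3445545 mg
Total = 0.249505 + 0.4865347 + 0.3445545 = 1.080594 mg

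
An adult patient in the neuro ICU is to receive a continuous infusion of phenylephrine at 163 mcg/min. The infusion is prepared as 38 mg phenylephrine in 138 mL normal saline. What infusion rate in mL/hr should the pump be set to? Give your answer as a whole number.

36 mL/hr

163 mcg/min × 60 min/hr = 9780 mcg/hr
Concentration = 38 mg ÷ 138 mL = 0.2753623 mg/mL = 275.3623 mcg/mL
Rate = 9780 mcg/hr ÷ 275.3623 mcg/mL = 35.51684 mL/hr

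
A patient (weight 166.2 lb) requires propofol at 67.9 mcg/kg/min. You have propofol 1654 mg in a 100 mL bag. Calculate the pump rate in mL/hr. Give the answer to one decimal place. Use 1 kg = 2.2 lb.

Weight = 166.2 lb ÷ 2.2 lb/kg = 75.54545 kg
Dose = 67.9 mcg/kg/min × 75.54545 kg = 5129.536 mcg/min
5129.536 mcg/min × 60 min/hr = 307772.2 mcg/hr
Concentration = 1654 mg ÷ 100 mL = 16.54 mg/mL = 16540 mcg/mL
Rate = 307772.2 mcg/hr ÷ 16540 mcg/mL = 18.60775 mL/hr

18.6 mL/hr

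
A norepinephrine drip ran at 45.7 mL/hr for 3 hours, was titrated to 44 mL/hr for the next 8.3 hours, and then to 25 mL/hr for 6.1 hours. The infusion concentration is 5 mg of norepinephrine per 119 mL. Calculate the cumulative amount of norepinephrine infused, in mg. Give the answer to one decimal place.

Concentration = 5 mg ÷ 119 mL = 0.04201681 mg/mL
Stage 1: 45.7 mL/hr × 3 hr = 137.1 mL → 137.1 mL × 0.04201681 mg/mL = 5.760504 mg
Stage 2: 44 mL/hr × 8.3 hr = 365.2 mL → 365.2 mL × 0.04201681 mg/mL = 15.34454 mg
Stage 3: 25 mL/hr × 6.1 hr = 152.5 mL → 152.5 mL × 0.04201681 mg/mL = 6.407563 mg
Total = 5.760504 + 15.34454 + 6.407563 = 27.51261 mg

27.5 mg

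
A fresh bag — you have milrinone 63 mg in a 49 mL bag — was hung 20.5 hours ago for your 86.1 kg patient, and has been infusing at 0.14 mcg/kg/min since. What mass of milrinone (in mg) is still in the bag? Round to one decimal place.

Dose = 0.14 mcg/kg/min × 86.1 kg = 12.054 mcg/min
12.054 mcg/min × 60 min/hr = 723.24 mcg/hr
Concentration = 63 mg ÷ 49 mL = 1.285714 mg/mL = 1285.714 mcg/mL
Rate = 723.24 mcg/hr ÷ 1285.714 mcg/mL = 0.56252 mL/hr
Volume infused = 0.56252 mL/hr × 20.5 hr = 11.53166 mL
Volume remaining = 49 − 11.53166 = 37.46834 mL
Drug remaining = 37.46834 mL × 1285.714 mcg/mL = 48173.58 mcg = 48.17358 mg

48.2 mg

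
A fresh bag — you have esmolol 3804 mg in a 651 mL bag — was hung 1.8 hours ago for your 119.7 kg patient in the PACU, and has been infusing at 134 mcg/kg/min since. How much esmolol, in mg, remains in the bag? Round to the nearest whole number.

Dose = 134 mcg/kg/min × 119.7 kg = 16039.8 mcg/min
16039.8 mcg/min × 60 min/hr = 962388 mcg/hr
Concentration = 3804 mg ÷ 651 mL = 5.843318 mg/mL = 5843.318 mcg/mL
Rate = 962388 mcg/hr ÷ 5843.318 mcg/mL = 164.6989 mL/hr
Volume infused = 164.6989 mL/hr × 1.8 hr = 296.458 mL
Volume remaining = 651 − 296.458 = 354.542 mL
Drug remaining = 354.542 mL × 5843.318 mcg/mL = 2071702 mcg = 2071.702 mg

2072 mg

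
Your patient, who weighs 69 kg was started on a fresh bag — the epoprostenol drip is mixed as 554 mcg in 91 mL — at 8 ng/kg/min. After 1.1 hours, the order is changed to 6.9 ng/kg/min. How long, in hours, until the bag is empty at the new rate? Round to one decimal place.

Initial rate:
Dose = 8 ng/kg/min × 69 kg = 552 ng/min
552 ng/min × 60 min/hr = 33120 ng/hr
Concentration = 554 mcg ÷ 91 mL = 6.087912 mcg/mL = 6087.912 ng/mL
Rate = 33120 ng/hr ÷ 6087.912 ng/mL = 5.440289 mL/hr
Volume infused so far = 5.440289 mL/hr × 1.1 hr = 5.984318 mL
Volume remaining = 91 − 5.984318 = 85.01568 mL
New rate:
Dose = 6.9 ng/kg/min × 69 kg = 476.1 ng/min
476.1 ng/min × 60 min/hr = 28566 ng/hr
Rate = 28566 ng/hr ÷ 6087.912 ng/mL = 4.692249 mL/hr
Time remaining = 85.01568 mL ÷ 4.692249 mL/hr = 18.11832 hr

18.1 hours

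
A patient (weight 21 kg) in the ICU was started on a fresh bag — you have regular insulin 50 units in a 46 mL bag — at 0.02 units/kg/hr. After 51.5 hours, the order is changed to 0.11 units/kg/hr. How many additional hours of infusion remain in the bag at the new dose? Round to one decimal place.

12.3 hours

Initial rate:
Dose = 0.02 units/kg/hr × 21 kg = 0.42 units/hr
Concentration = 50 units ÷ 46 mL = 1.086957 units/mL
Rate = 0.42 units/hr ÷ 1.086957 units/mL = 0.3864 mL/hr
Volume infused so far = 0.3864 mL/hr × 51.5 hr = 19.8996 mL
Volume remaining = 46 − 19.8996 = 26.1004 mL
New rate:
Dose = 0.11 units/kg/hr × 21 kg = 2.31 units/hr
Rate = 2.31 units/hr ÷ 1.086957 units/mL = 2.1252 mL/hr
Time remaining = 26.1004 mL ÷ 2.1252 mL/hr = 12.28139 hr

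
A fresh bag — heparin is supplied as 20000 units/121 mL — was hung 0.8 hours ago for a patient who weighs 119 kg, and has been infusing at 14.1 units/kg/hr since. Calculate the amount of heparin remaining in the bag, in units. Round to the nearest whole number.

Dose = 14.1 units/kg/hr × 119 kg = 1677.9 units/hr
Concentration = 20000 units ÷ 121 mL = 165.2893 units/mL
Rate = 1677.9 units/hr ÷ 165.2893 units/mL = 10.15129 mL/hr
Volume infused = 10.15129 mL/hr × 0.8 hr = 8.121036 mL
Volume remaining = 121 − 8.121036 = 112.879 mL
Drug remaining = 112.879 mL × 165.2893 units/mL = 18657.68 units

18658 units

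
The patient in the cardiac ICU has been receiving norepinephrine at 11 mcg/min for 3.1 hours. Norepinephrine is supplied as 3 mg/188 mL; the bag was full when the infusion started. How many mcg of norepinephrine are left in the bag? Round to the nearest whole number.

954 mcg

11 mcg/min × 60 min/hr = 660 mcg/hr
Concentration = 3 mg ÷ 188 mL = 0.01595745 mg/mL = 15.95745 mcg/mL
Rate = 660 mcg/hr ÷ 15.95745 mcg/mL = 41.36 mL/hr
Volume infused = 41.36 mL/hr × 3.1 hr = 128.216 mL
Volume remaining = 188 − 128.216 = 59.784 mL
Drug remaining = 59.784 mL × 15.95745 mcg/mL = 954 mcg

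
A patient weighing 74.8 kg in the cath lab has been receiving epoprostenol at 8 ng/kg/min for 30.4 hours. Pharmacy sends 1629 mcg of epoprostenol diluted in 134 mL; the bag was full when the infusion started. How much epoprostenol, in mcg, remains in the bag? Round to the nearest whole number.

Dose = 8 ng/kg/min × 74.8 kg = 598.4 ng/min
598.4 ng/min × 60 min/hr = 35904 ng/hr
Concentration = 1629 mcg ÷ 134 mL = 12.15672 mcg/mL = 12156.72 ng/mL
Rate = 35904 ng/hr ÷ 12156.72 ng/mL = 2.953429 mL/hr
Volume infused = 2.953429 mL/hr × 30.4 hr = 89.78424 mL
Volume remaining = 134 − 89.78424 = 44.21576 mL
Drug remaining = 44.21576 mL × 12156.72 ng/mL = 537518.4 ng = 537.5184 mcg

538 mcg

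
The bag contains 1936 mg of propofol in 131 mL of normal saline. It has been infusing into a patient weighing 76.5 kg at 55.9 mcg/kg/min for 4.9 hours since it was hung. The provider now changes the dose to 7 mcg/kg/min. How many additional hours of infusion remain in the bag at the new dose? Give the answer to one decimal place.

Initial rate:
Dose = 55.9 mcg/kg/min × 76.5 kg = 4276.35 mcg/min
4276.35 mcg/min × 60 min/hr = 256581 mcg/hr
Concentration = 1936 mg ÷ 131 mL = 14.77863 mg/mL = 14778.63 mcg/mL
Rate = 256581 mcg/hr ÷ 14778.63 mcg/mL = 17.36163 mL/hr
Volume infused so far = 17.36163 mL/hr × 4.9 hr = 85.07198 mL
Volume remaining = 131 − 85.07198 = 45.92802 mL
New rate:
Dose = 7 mcg/kg/min × 76.5 kg = 535.5 mcg/min
535.5 mcg/min × 60 min/hr = 32130 mcg/hr
Rate = 32130 mcg/hr ÷ 14778.63 mcg/mL = 2.174086 mL/hr
Time remaining = 45.92802 mL ÷ 2.174086 mL/hr = 21.12521 hr

21.1 hours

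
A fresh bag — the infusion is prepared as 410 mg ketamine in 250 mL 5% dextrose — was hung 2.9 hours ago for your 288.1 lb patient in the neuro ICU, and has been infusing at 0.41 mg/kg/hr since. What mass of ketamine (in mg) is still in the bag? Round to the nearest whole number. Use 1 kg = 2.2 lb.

Weight = 288.1 lb ÷ 2.2 lb/kg = 130.9545 kg
Dose = 0.41 mg/kg/hr × 130.9545 kg = 53.69136 mg/hr
Concentration = 410 mg ÷ 250 mL = 1.64 mg/mL
Rate = 53.69136 mg/hr ÷ 1.64 mg/mL = 32.73864 mL/hr
Volume infused = 32.73864 mL/hr × 2.9 hr = 94.94205 mL
Volume remaining = 250 − 94.94205 = 155.058 mL
Drug remaining = 155.058 mL × 1.64 mg/mL = 254.295 mg

254 mg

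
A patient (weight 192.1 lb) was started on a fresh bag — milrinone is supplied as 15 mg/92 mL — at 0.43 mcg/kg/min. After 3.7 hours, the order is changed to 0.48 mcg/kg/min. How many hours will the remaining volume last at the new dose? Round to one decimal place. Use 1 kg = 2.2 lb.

Initial rate:
Weight = 192.1 lb ÷ 2.2 lb/kg = 87.31818 kg
Dose = 0.43 mcg/kg/min × 87.31818 kg = 37.54682 mcg/min
37.54682 mcg/min × 60 min/hr = 2252.809 mcg/hr
Concentration = 15 mg ÷ 92 mL = 0.1630435 mg/mL = 163.0435 mcg/mL
Rate = 2252.809 mcg/hr ÷ 163.0435 mcg/mL = 13.81723 mL/hr
Volume infused so far = 13.81723 mL/hr × 3.7 hr = 51.12375 mL
Volume remaining = 92 − 51.12375 = 40.87625 mL
New rate:
Dose = 0.48 mcg/kg/min × 87.31818 kg = 41.91273 mcg/min
41.91273 mcg/min × 60 min/hr = 2514.764 mcg/hr
Rate = 2514.764 mcg/hr ÷ 163.0435 mcg/mL = 15.42388 mL/hr
Time remaining = 40.87625 mL ÷ 15.42388 mL/hr = 2.650192 hr

2.7 hours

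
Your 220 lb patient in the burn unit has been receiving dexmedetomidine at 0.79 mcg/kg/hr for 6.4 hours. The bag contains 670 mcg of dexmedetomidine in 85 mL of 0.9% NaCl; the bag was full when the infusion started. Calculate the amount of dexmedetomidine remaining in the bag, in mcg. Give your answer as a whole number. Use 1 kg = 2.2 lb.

164 mcg

Weight = 220 lb ÷ 2.2 lb/kg = 100 kg
Dose = 0.79 mcg/kg/hr × 100 kg = 79 mcg/hr
Concentration = 670 mcg ÷ 85 mL = 7.882353 mcg/mL
Rate = 79 mcg/hr ÷ 7.882353 mcg/mL = 10.02239 mL/hr
Volume infused = 10.02239 mL/hr × 6.4 hr = 64.14328 mL
Volume remaining = 85 − 64.14328 = 20.85672 mL
Drug remaining = 20.85672 mL × 7.882353 mcg/mL = 164.4 mcg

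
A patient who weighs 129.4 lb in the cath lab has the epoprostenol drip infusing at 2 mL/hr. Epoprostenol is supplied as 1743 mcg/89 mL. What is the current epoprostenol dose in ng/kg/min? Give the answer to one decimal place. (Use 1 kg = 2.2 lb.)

11.1 ng/kg/min

Weight = 129.4 lb ÷ 2.2 lb/kg = 58.81818 kg
Concentration = 1743 mcg ÷ 89 mL = 19.58427 mcg/mL = 19584.27 ng/mL
Drug rate = 2 mL/hr × 19584.27 ng/mL = 39168.54 ng/hr
39168.54 ng/hr ÷ 60 min/hr = 652.809 ng/min
652.809 ng/min ÷ 58.81818 kg = 11.09876 ng/kg/min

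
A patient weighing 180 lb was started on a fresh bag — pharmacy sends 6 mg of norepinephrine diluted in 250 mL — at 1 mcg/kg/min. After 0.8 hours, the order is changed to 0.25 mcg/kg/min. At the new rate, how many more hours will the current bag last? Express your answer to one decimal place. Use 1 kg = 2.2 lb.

1.7 hours

Initial rate:
Weight = 180 lb ÷ 2.2 lb/kg = 81.81818 kg
Dose = 1 mcg/kg/min × 81.81818 kg = 81.81818 mcg/min
81.81818 mcg/min × 60 min/hr = 4909.091 mcg/hr
Concentration = 6 mg ÷ 250 mL = 0.024 mg/mL = 24 mcg/mL
Rate = 4909.091 mcg/hr ÷ 24 mcg/mL = 204.5455 mL/hr
Volume infused so far = 204.5455 mL/hr × 0.8 hr = 163.6364 mL
Volume remaining = 250 − 163.6364 = 86.36364 mL
New rate:
Dose = 0.25 mcg/kg/min × 81.81818 kg = 20.45455 mcg/min
20.45455 mcg/min × 60 min/hr = 1227.273 mcg/hr
Rate = 1227.273 mcg/hr ÷ 24 mcg/mL = 51.13636 mL/hr
Time remaining = 86.36364 mL ÷ 51.13636 mL/hr = 1.688889 hr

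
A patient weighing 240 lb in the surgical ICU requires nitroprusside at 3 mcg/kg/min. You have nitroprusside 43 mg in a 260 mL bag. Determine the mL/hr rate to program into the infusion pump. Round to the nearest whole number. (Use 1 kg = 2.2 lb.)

119 mL/hr

Weight = 240 lb ÷ 2.2 lb/kg = 109.0909 kg
Dose = 3 mcg/kg/min × 109.0909 kg = 327.2727 mcg/min
327.2727 mcg/min × 60 min/hr = 19636.36 mcg/hr
Concentration = 43 mg ÷ 260 mL = 0.1653846 mg/mL = 165.3846 mcg/mL
Rate = 19636.36 mcg/hr ÷ 165.3846 mcg/mL = 118.7315 mL/hr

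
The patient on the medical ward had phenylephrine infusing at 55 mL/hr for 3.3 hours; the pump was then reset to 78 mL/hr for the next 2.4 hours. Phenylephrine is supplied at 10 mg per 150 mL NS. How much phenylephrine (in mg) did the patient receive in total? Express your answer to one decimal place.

Concentration = 10 mg ÷ 150 mL = 0.06666667 mg/mL
Stage 1: 55 mL/hr × 3.3 hr = 181.5 mL → 181.5 mL × 0.06666667 mg/mL = 12.1 mg
Stage 2: 78 mL/hr × 2.4 hr = 187.2 mL → 187.2 mL × 0.06666667 mg/mL = 12.48 mg
Total = 12.1 + 12.48 = 24.58 mg

24.6 mg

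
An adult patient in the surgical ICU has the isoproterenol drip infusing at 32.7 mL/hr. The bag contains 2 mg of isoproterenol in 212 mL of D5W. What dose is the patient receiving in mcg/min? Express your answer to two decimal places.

5.14 mcg/min

Concentration = 2 mg ÷ 212 mL = 0.009433962 mg/mL = 9.433962 mcg/mL
Drug rate = 32.7 mL/hr × 9.433962 mcg/mL = 308.4906 mcg/hr
308.4906 mcg/hr ÷ 60 min/hr = 5.141509 mcg/min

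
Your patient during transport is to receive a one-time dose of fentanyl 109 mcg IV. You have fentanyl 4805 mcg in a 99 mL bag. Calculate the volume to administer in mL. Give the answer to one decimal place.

Concentration = 4805 mcg ÷ 99 mL = 48.53535 mcg/mL
Volume = 109 mcg ÷ 48.53535 mcg/mL = 2.245786 mL

2.2 mL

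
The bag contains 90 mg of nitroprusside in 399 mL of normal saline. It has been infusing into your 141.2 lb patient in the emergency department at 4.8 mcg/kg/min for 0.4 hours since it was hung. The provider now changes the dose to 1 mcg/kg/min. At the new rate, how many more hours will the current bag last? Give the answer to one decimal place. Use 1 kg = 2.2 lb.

21.5 hours

Initial rate:
Weight = 141.2 lb ÷ 2.2 lb/kg = 64.18182 kg
Dose = 4.8 mcg/kg/min × 64.18182 kg = 308.0727 mcg/min
308.0727 mcg/min × 60 min/hr = 18484.36 mcg/hr
Concentration = 90 mg ÷ 399 mL = 0.2255639 mg/mL = 225.5639 mcg/mL
Rate = 18484.36 mcg/hr ÷ 225.5639 mcg/mL = 81.94735 mL/hr
Volume infused so far = 81.94735 mL/hr × 0.4 hr = 32.77894 mL
Volume remaining = 399 − 32.77894 = 366.2211 mL
New rate:
Dose = 1 mcg/kg/min × 64.18182 kg = 64.18182 mcg/min
64.18182 mcg/min × 60 min/hr = 3850.909 mcg/hr
Rate = 3850.909 mcg/hr ÷ 225.5639 mcg/mL = 17.07236 mL/hr
Time remaining = 366.2211 mL ÷ 17.07236 mL/hr = 21.4511 hr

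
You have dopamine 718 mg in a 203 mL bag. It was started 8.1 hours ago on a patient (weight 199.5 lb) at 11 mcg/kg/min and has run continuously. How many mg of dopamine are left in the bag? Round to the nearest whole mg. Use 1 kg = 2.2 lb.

Weight = 199.5 lb ÷ 2.2 lb/kg = 90.68182 kg
Dose = 11 mcg/kg/min × 90.68182 kg = 997.5 mcg/min
997.5 mcg/min × 60 min/hr = 59850 mcg/hr
Concentration = 718 mg ÷ 203 mL = 3.536946 mg/mL = 3536.946 mcg/mL
Rate = 59850 mcg/hr ÷ 3536.946 mcg/mL = 16.92138 mL/hr
Volume infused = 16.92138 mL/hr × 8.1 hr = 137.0632 mL
Volume remaining = 203 − 137.0632 = 65.93683 mL
Drug remaining = 65.93683 mL × 3536.946 mcg/mL = 233215 mcg = 233.215 mg

233 mg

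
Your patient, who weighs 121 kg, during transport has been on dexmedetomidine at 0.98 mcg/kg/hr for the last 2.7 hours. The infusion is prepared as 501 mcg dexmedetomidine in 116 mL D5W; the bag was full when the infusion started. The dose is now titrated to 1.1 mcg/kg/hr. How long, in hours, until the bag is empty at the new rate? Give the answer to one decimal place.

1.4 hours

Initial rate:
Dose = 0.98 mcg/kg/hr × 121 kg = 118.58 mcg/hr
Concentration = 501 mcg ÷ 116 mL = 4.318966 mcg/mL
Rate = 118.58 mcg/hr ÷ 4.318966 mcg/mL = 27.45565 mL/hr
Volume infused so far = 27.45565 mL/hr × 2.7 hr = 74.13025 mL
Volume remaining = 116 − 74.13025 = 41.86975 mL
New rate:
Dose = 1.1 mcg/kg/hr × 121 kg = 133.1 mcg/hr
Rate = 133.1 mcg/hr ÷ 4.318966 mcg/mL = 30.81756 mL/hr
Time remaining = 41.86975 mL ÷ 30.81756 mL/hr = 1.358633 hr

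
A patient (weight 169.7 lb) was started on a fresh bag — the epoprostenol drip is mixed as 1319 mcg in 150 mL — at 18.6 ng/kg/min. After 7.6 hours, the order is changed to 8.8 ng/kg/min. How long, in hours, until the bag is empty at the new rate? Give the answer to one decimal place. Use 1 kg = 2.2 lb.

16.3 hours

Initial rate:
Weight = 169.7 lb ÷ 2.2 lb/kg = 77.13636 kg
Dose = 18.6 ng/kg/min × 77.13636 kg = 1434.736 ng/min
1434.736 ng/min × 60 min/hr = 86084.18 ng/hr
Concentration = 1319 mcg ÷ 150 mL = 8.793333 mcg/mL = 8793.333 ng/mL
Rate = 86084.18 ng/hr ÷ 8793.333 ng/mL = 9.78971 mL/hr
Volume infused so far = 9.78971 mL/hr × 7.6 hr = 74.40179 mL
Volume remaining = 150 − 74.40179 = 75.59821 mL
New rate:
Dose = 8.8 ng/kg/min × 77.13636 kg = 678.8 ng/min
678.8 ng/min × 60 min/hr = 40728 ng/hr
Rate = 40728 ng/hr ÷ 8793.333 ng/mL = 4.631691 mL/hr
Time remaining = 75.59821 mL ÷ 4.631691 mL/hr = 16.32195 hr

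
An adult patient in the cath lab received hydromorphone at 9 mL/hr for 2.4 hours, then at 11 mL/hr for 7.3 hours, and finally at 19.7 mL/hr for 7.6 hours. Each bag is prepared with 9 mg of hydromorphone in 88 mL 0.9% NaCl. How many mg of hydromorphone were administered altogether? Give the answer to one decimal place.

25.7 mg

Concentration = 9 mg ÷ 88 mL = 0.1022727 mg/mL
Stage 1: 9 mL/hr × 2.4 hr = 21.6 mL → 21.6 mL × 0.1022727 mg/mL = 2.209091 mg
Stage 2: 11 mL/hr × 7.3 hr = 80.3 mL → 80.3 mL × 0.1022727 mg/mL = 8.2125 mg
Stage 3: 19.7 mL/hr × 7.6 hr = 149.72 mL → 149.72 mL × 0.1022727 mg/mL = 15.31227 mg
Total = 2.209091 + 8.2125 + 15.31227 = 25.73386 mg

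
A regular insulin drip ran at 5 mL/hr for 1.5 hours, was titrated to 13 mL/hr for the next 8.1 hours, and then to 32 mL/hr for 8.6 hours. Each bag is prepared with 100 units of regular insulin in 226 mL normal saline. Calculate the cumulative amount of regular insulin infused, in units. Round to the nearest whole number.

172 units

Concentration = 100 units ÷ 226 mL = 0.4424779 units/mL
Stage 1: 5 mL/hr × 1.5 hr = 7.5 mL → 7.5 mL × 0.4424779 units/mL = 3.318584 units
Stage 2: 13 mL/hr × 8.1 hr = 105.3 mL → 105.3 mL × 0.4424779 units/mL = 46.59292 units
Stage 3: 32 mL/hr × 8.6 hr = 275.2 mL → 275.2 mL × 0.4424779 units/mL = 121.7699 units
Total = 3.318584 + 46.59292 + 121.7699 = 171.6814 units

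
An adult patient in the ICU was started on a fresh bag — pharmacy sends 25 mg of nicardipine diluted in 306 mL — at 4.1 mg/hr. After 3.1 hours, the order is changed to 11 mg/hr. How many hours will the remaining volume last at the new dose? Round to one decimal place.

Initial rate:
Concentration = 25 mg ÷ 306 mL = 0.08169935 mg/mL
Rate = 4.1 mg/hr ÷ 0.08169935 mg/mL = 50.184 mL/hr
Volume infused so far = 50.184 mL/hr × 3.1 hr = 155.5704 mL
Volume remaining = 306 − 155.5704 = 150.4296 mL
New rate:
Rate = 11 mg/hr ÷ 0.08169935 mg/mL = 134.64 mL/hr
Time remaining = 150.4296 mL ÷ 134.64 mL/hr = 1.117273 hr

1.1 hours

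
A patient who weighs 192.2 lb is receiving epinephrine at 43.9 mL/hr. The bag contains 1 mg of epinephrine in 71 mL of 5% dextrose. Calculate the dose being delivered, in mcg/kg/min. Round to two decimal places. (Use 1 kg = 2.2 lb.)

Weight = 192.2 lb ÷ 2.2 lb/kg = 87.36364 kg
Concentration = 1 mg ÷ 71 mL = 0.01408451 mg/mL = 14.08451 mcg/mL
Drug rate = 43.9 mL/hr × 14.08451 mcg/mL = 618.3099 mcg/hr
618.3099 mcg/hr ÷ 60 min/hr = 10.30516 mcg/min
10.30516 mcg/min ÷ 87.36364 kg = 0.1179571 mcg/kg/min

0.12 mcg/kg/min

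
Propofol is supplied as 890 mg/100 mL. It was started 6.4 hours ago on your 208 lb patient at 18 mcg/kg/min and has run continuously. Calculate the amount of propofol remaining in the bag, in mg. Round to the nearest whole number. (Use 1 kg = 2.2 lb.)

237 mg

Weight = 208 lb ÷ 2.2 lb/kg = 94.54545 kg
Dose = 18 mcg/kg/min × 94.54545 kg = 1701.818 mcg/min
1701.818 mcg/min × 60 min/hr = 102109.1 mcg/hr
Concentration = 890 mg ÷ 100 mL = 8.9 mg/mL = 8900 mcg/mL
Rate = 102109.1 mcg/hr ÷ 8900 mcg/mL = 11.47293 mL/hr
Volume infused = 11.47293 mL/hr × 6.4 hr = 73.42676 mL
Volume remaining = 100 − 73.42676 = 26.57324 mL
Drug remaining = 26.57324 mL × 8900 mcg/mL = 236501.8 mcg = 236.5018 mg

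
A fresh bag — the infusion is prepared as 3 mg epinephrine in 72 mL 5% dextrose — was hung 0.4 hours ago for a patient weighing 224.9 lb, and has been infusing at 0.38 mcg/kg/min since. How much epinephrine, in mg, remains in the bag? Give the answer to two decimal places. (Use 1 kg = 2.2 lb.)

Weight = 224.9 lb ÷ 2.2 lb/kg = 102.2273 kg
Dose = 0.38 mcg/kg/min × 102.2273 kg = 38.84636 mcg/min
38.84636 mcg/min × 60 min/hr = 2330.782 mcg/hr
Concentration = 3 mg ÷ 72 mL = 0.04166667 mg/mL = 41.66667 mcg/mL
Rate = 2330.782 mcg/hr ÷ 41.66667 mcg/mL = 55.93876 mL/hr
Volume infused = 55.93876 mL/hr × 0.4 hr = 22.37551 mL
Volume remaining = 72 − 22.37551 = 49.62449 mL
Drug remaining = 49.62449 mL × 41.66667 mcg/mL = 2067.687 mcg = 2.067687 mg

2.07 mg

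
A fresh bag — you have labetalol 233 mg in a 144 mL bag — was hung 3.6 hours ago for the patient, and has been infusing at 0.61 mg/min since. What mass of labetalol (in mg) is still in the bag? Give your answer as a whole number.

0.61 mg/min × 60 min/hr = 36.6 mg/hr
Concentration = 233 mg ÷ 144 mL = 1.618056 mg/mL
Rate = 36.6 mg/hr ÷ 1.618056 mg/mL = 22.61974 mL/hr
Volume infused = 22.61974 mL/hr × 3.6 hr = 81.43107 mL
Volume remaining = 144 − 81.43107 = 62.56893 mL
Drug remaining = 62.56893 mL × 1.618056 mg/mL = 101.24 mg

101 mg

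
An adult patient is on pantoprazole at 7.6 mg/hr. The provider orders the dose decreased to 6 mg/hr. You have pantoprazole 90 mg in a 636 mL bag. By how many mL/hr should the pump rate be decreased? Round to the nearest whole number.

11 mL/hr

At the current dose:
Concentration = 90 mg ÷ 636 mL = 0.1415094 mg/mL
Rate = 7.6 mg/hr ÷ 0.1415094 mg/mL = 53.70667 mL/hr
At the new dose:
Rate = 6 mg/hr ÷ 0.1415094 mg/mL = 42.4 mL/hr
Change = 42.4 − 53.70667 = -11.30667 mL/hr → 11.30667 mL/hr decrease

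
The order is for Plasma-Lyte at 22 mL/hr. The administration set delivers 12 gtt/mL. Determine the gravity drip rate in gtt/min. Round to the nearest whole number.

22 mL/hr ÷ 60 min/hr = 0.3666667 mL/min
0.3666667 mL/min × 12 gtt/mL = 4.4 gtt/min

4 gtt/min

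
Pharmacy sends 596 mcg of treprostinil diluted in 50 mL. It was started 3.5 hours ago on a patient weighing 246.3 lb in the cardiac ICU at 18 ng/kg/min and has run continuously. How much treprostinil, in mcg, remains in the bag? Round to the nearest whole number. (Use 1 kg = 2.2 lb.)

Weight = 246.3 lb ÷ 2.2 lb/kg = 111.9545 kg
Dose = 18 ng/kg/min × 111.9545 kg = 2015.182 ng/min
2015.182 ng/min × 60 min/hr = 120910.9 ng/hr
Concentration = 596 mcg ÷ 50 mL = 11.92 mcg/mL = 11920 ng/mL
Rate = 120910.9 ng/hr ÷ 11920 ng/mL = 10.14353 mL/hr
Volume infused = 10.14353 mL/hr × 3.5 hr = 35.50236 mL
Volume remaining = 50 − 35.50236 = 14.49764 mL
Drug remaining = 14.49764 mL × 11920 ng/mL = 172811.8 ng = 172.8118 mcg

173 mcg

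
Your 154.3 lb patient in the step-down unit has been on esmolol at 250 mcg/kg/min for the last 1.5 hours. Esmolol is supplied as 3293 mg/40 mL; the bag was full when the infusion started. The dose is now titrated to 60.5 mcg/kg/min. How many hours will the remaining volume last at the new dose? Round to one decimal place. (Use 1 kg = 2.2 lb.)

Initial rate:
Weight = 154.3 lb ÷ 2.2 lb/kg = 70.13636 kg
Dose = 250 mcg/kg/min × 70.13636 kg = 17534.09 mcg/min
17534.09 mcg/min × 60 min/hr = 1052045 mcg/hr
Concentration = 3293 mg ÷ 40 mL = 82.325 mg/mL = 82325 mcg/mL
Rate = 1052045 mcg/hr ÷ 82325 mcg/mL = 12.77917 mL/hr
Volume infused so far = 12.77917 mL/hr × 1.5 hr = 19.16876 mL
Volume remaining = 40 − 19.16876 = 20.83124 mL
New rate:
Dose = 60.5 mcg/kg/min × 70.13636 kg = 4243.25 mcg/min
4243.25 mcg/min × 60 min/hr = 254595 mcg/hr
Rate = 254595 mcg/hr ÷ 82325 mcg/mL = 3.09256 mL/hr
Time remaining = 20.83124 mL ÷ 3.09256 mL/hr = 6.735921 hr

6.7 hours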